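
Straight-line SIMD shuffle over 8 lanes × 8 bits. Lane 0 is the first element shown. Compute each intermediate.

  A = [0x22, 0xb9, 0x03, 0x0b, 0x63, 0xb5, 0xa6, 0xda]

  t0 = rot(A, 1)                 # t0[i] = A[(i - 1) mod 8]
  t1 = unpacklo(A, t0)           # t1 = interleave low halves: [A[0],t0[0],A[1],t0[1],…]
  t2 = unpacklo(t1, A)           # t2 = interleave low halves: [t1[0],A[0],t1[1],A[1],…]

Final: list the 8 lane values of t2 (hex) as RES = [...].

t0 = [0xda, 0x22, 0xb9, 0x03, 0x0b, 0x63, 0xb5, 0xa6]
t1 = [0x22, 0xda, 0xb9, 0x22, 0x03, 0xb9, 0x0b, 0x03]
t2 = [0x22, 0x22, 0xda, 0xb9, 0xb9, 0x03, 0x22, 0x0b]

RES = [ 0x22  0x22  0xda  0xb9  0xb9  0x03  0x22  0x0b ]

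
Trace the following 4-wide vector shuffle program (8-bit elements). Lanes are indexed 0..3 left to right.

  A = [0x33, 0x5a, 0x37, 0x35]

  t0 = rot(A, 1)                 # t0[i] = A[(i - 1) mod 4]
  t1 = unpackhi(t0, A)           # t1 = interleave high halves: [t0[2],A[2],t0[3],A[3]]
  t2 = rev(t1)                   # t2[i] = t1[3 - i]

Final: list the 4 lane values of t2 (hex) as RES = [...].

  t0: 35 33 5a 37
  t1: 5a 37 37 35
  t2: 35 37 37 5a

RES = [ 0x35  0x37  0x37  0x5a ]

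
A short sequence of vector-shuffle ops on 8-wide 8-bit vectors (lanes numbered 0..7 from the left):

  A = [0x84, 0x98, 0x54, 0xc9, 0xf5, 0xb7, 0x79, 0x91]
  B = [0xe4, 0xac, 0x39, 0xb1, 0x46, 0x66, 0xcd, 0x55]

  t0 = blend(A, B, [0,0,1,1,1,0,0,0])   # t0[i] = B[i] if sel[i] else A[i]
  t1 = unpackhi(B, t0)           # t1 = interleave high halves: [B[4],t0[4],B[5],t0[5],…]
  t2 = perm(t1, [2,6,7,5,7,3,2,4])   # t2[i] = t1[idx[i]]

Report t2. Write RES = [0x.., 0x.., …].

→ t0 |84|98|39|b1|46|b7|79|91|
→ t1 |46|46|66|b7|cd|79|55|91|
→ t2 |66|55|91|79|91|b7|66|cd|

RES = [ 0x66  0x55  0x91  0x79  0x91  0xb7  0x66  0xcd ]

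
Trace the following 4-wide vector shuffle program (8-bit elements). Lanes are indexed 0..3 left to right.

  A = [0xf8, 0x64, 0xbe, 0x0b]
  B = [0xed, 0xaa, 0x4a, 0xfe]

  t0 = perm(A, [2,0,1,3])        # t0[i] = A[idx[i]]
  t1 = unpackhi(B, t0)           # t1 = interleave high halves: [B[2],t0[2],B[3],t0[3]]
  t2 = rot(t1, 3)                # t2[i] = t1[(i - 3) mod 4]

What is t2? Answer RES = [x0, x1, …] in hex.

t0 = [0xbe, 0xf8, 0x64, 0x0b]
t1 = [0x4a, 0x64, 0xfe, 0x0b]
t2 = [0x64, 0xfe, 0x0b, 0x4a]

RES = [ 0x64  0xfe  0x0b  0x4a ]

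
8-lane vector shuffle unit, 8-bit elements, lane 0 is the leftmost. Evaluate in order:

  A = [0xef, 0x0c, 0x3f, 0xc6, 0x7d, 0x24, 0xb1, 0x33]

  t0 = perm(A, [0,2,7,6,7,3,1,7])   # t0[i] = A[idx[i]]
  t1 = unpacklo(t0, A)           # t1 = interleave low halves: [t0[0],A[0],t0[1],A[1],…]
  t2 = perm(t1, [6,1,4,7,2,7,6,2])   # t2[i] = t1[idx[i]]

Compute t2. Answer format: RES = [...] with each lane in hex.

RES = [0xb1, 0xef, 0x33, 0xc6, 0x3f, 0xc6, 0xb1, 0x3f]

  t0: ef 3f 33 b1 33 c6 0c 33
  t1: ef ef 3f 0c 33 3f b1 c6
  t2: b1 ef 33 c6 3f c6 b1 3f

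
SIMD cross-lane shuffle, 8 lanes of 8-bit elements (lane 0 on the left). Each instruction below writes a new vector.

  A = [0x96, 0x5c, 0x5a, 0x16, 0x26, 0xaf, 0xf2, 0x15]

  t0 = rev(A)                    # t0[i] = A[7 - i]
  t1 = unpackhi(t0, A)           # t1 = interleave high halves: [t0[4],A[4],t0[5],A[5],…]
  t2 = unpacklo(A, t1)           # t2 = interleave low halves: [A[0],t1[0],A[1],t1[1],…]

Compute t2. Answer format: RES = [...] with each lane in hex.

RES = [0x96, 0x16, 0x5c, 0x26, 0x5a, 0x5a, 0x16, 0xaf]

t0 = [0x15, 0xf2, 0xaf, 0x26, 0x16, 0x5a, 0x5c, 0x96]
t1 = [0x16, 0x26, 0x5a, 0xaf, 0x5c, 0xf2, 0x96, 0x15]
t2 = [0x96, 0x16, 0x5c, 0x26, 0x5a, 0x5a, 0x16, 0xaf]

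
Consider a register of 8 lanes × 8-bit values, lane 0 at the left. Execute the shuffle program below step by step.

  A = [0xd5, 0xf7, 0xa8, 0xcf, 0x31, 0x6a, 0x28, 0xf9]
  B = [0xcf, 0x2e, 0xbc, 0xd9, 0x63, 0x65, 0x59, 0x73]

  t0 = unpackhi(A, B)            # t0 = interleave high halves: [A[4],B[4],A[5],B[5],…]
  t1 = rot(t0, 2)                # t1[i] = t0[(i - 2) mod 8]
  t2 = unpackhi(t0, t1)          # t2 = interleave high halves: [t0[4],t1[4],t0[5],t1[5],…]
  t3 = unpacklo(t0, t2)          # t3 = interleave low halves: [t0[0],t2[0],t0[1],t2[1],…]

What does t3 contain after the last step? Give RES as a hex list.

  t0: 31 63 6a 65 28 59 f9 73
  t1: f9 73 31 63 6a 65 28 59
  t2: 28 6a 59 65 f9 28 73 59
  t3: 31 28 63 6a 6a 59 65 65

RES = [0x31, 0x28, 0x63, 0x6a, 0x6a, 0x59, 0x65, 0x65]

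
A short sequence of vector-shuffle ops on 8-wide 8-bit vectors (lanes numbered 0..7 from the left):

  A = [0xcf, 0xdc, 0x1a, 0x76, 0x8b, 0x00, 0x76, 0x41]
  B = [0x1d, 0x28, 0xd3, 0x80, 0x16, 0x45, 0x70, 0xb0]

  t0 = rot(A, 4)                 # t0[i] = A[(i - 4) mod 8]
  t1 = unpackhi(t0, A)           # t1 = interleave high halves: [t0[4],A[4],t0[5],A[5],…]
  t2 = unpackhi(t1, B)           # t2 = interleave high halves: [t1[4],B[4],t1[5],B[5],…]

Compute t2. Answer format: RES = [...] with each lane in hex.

t0 = [0x8b, 0x00, 0x76, 0x41, 0xcf, 0xdc, 0x1a, 0x76]
t1 = [0xcf, 0x8b, 0xdc, 0x00, 0x1a, 0x76, 0x76, 0x41]
t2 = [0x1a, 0x16, 0x76, 0x45, 0x76, 0x70, 0x41, 0xb0]

RES = [ 0x1a  0x16  0x76  0x45  0x76  0x70  0x41  0xb0 ]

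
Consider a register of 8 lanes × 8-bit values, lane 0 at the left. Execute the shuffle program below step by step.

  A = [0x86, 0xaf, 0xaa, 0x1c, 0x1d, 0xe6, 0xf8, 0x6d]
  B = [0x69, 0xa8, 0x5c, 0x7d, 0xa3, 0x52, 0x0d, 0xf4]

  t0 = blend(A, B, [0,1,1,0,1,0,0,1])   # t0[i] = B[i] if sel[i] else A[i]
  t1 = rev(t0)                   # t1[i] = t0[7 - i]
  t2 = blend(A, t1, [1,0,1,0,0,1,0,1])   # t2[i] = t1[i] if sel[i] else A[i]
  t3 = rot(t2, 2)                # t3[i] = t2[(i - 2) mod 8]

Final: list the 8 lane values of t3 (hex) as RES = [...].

t0 = [0x86, 0xa8, 0x5c, 0x1c, 0xa3, 0xe6, 0xf8, 0xf4]
t1 = [0xf4, 0xf8, 0xe6, 0xa3, 0x1c, 0x5c, 0xa8, 0x86]
t2 = [0xf4, 0xaf, 0xe6, 0x1c, 0x1d, 0x5c, 0xf8, 0x86]
t3 = [0xf8, 0x86, 0xf4, 0xaf, 0xe6, 0x1c, 0x1d, 0x5c]

RES = [ 0xf8  0x86  0xf4  0xaf  0xe6  0x1c  0x1d  0x5c ]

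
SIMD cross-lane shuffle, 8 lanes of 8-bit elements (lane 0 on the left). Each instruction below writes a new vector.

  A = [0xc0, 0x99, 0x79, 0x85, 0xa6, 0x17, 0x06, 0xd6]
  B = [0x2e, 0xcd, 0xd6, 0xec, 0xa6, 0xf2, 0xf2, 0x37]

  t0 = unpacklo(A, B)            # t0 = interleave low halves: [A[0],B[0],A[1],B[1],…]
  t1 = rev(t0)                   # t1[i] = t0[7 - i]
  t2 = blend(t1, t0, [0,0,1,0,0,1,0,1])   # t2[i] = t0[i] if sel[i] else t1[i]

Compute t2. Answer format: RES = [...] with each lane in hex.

RES = [0xec, 0x85, 0x99, 0x79, 0xcd, 0xd6, 0x2e, 0xec]

→ t0 |c0|2e|99|cd|79|d6|85|ec|
→ t1 |ec|85|d6|79|cd|99|2e|c0|
→ t2 |ec|85|99|79|cd|d6|2e|ec|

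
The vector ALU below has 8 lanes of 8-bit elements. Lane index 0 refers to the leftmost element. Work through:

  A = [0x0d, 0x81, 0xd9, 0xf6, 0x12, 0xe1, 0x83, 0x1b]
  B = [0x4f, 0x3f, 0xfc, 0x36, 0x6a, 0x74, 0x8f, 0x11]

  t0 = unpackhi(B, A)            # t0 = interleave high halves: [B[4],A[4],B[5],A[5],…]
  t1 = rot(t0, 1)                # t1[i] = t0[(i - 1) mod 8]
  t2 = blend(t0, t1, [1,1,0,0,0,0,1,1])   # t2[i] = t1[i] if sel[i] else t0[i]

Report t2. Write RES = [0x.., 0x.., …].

t0 = [0x6a, 0x12, 0x74, 0xe1, 0x8f, 0x83, 0x11, 0x1b]
t1 = [0x1b, 0x6a, 0x12, 0x74, 0xe1, 0x8f, 0x83, 0x11]
t2 = [0x1b, 0x6a, 0x74, 0xe1, 0x8f, 0x83, 0x83, 0x11]

RES = [0x1b, 0x6a, 0x74, 0xe1, 0x8f, 0x83, 0x83, 0x11]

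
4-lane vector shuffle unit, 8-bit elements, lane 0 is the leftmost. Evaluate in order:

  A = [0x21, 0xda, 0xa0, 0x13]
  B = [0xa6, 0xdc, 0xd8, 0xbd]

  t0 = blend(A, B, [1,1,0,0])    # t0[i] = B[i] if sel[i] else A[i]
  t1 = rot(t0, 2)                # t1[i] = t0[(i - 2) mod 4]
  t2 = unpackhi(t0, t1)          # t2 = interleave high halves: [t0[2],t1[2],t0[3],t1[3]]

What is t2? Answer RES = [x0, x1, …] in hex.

RES = [ 0xa0  0xa6  0x13  0xdc ]

  t0: a6 dc a0 13
  t1: a0 13 a6 dc
  t2: a0 a6 13 dc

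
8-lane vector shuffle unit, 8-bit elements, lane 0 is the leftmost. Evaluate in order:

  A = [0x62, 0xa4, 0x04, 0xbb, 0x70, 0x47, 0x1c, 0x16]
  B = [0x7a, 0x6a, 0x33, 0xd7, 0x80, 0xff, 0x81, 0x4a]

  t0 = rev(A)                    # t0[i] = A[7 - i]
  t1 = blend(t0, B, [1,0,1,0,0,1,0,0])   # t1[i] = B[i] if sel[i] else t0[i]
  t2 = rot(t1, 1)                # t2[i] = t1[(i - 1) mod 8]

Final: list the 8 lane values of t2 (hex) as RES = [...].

RES = [ 0x62  0x7a  0x1c  0x33  0x70  0xbb  0xff  0xa4 ]

t0 = [0x16, 0x1c, 0x47, 0x70, 0xbb, 0x04, 0xa4, 0x62]
t1 = [0x7a, 0x1c, 0x33, 0x70, 0xbb, 0xff, 0xa4, 0x62]
t2 = [0x62, 0x7a, 0x1c, 0x33, 0x70, 0xbb, 0xff, 0xa4]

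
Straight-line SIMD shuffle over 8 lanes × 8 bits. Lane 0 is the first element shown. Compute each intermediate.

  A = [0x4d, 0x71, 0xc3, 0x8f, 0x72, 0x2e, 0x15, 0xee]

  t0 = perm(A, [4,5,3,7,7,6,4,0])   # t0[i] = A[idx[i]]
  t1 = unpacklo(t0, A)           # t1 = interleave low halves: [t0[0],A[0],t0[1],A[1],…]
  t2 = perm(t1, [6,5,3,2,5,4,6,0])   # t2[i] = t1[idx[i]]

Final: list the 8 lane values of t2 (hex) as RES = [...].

t0 = [0x72, 0x2e, 0x8f, 0xee, 0xee, 0x15, 0x72, 0x4d]
t1 = [0x72, 0x4d, 0x2e, 0x71, 0x8f, 0xc3, 0xee, 0x8f]
t2 = [0xee, 0xc3, 0x71, 0x2e, 0xc3, 0x8f, 0xee, 0x72]

RES = [0xee, 0xc3, 0x71, 0x2e, 0xc3, 0x8f, 0xee, 0x72]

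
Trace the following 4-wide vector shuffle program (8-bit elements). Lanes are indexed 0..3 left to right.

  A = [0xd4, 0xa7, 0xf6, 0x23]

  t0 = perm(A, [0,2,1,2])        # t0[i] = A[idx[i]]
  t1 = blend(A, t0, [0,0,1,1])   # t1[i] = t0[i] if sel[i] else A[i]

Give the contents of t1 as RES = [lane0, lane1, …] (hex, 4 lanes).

t0 = [0xd4, 0xf6, 0xa7, 0xf6]
t1 = [0xd4, 0xa7, 0xa7, 0xf6]

RES = [0xd4, 0xa7, 0xa7, 0xf6]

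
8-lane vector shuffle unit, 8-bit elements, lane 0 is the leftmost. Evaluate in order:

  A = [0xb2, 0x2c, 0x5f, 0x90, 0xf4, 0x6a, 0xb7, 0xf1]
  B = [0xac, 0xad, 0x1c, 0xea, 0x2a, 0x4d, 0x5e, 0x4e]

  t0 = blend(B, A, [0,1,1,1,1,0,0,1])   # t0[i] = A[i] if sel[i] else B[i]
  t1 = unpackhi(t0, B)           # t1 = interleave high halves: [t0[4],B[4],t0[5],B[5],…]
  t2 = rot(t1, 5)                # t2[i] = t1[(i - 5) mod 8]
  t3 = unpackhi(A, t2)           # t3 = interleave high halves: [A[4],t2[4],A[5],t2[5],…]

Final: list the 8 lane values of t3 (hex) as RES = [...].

  t0: ac 2c 5f 90 f4 4d 5e f1
  t1: f4 2a 4d 4d 5e 5e f1 4e
  t2: 4d 5e 5e f1 4e f4 2a 4d
  t3: f4 4e 6a f4 b7 2a f1 4d

RES = [0xf4, 0x4e, 0x6a, 0xf4, 0xb7, 0x2a, 0xf1, 0x4d]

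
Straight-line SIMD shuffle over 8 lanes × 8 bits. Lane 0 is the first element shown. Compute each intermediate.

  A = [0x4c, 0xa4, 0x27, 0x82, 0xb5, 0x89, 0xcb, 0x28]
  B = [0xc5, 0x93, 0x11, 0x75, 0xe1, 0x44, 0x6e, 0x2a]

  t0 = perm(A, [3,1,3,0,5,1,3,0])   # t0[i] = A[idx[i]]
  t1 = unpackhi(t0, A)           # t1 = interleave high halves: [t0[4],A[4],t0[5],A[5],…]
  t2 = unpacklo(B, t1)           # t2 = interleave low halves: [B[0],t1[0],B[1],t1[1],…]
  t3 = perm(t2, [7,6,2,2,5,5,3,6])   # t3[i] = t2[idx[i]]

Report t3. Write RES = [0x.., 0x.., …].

RES = [0x89, 0x75, 0x93, 0x93, 0xa4, 0xa4, 0xb5, 0x75]

t0 = [0x82, 0xa4, 0x82, 0x4c, 0x89, 0xa4, 0x82, 0x4c]
t1 = [0x89, 0xb5, 0xa4, 0x89, 0x82, 0xcb, 0x4c, 0x28]
t2 = [0xc5, 0x89, 0x93, 0xb5, 0x11, 0xa4, 0x75, 0x89]
t3 = [0x89, 0x75, 0x93, 0x93, 0xa4, 0xa4, 0xb5, 0x75]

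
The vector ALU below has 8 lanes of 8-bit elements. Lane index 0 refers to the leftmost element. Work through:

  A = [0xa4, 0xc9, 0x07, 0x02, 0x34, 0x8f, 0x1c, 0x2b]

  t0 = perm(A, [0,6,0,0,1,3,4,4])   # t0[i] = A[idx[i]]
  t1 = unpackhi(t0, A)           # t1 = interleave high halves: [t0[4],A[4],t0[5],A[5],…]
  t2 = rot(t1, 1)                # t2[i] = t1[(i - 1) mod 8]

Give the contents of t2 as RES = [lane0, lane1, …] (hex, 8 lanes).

→ t0 |a4|1c|a4|a4|c9|02|34|34|
→ t1 |c9|34|02|8f|34|1c|34|2b|
→ t2 |2b|c9|34|02|8f|34|1c|34|

RES = [ 0x2b  0xc9  0x34  0x02  0x8f  0x34  0x1c  0x34 ]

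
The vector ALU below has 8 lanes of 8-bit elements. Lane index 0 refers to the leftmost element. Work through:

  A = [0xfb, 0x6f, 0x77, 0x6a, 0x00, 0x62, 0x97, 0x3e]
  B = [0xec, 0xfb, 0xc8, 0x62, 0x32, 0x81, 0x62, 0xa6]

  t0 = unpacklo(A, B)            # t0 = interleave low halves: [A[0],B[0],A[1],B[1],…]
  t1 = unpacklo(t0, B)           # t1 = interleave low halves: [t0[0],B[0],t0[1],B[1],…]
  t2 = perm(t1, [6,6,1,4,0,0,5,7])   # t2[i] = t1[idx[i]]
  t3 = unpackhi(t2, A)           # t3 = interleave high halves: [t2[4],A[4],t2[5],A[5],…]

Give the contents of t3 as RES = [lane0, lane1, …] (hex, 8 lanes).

RES = [0xfb, 0x00, 0xfb, 0x62, 0xc8, 0x97, 0x62, 0x3e]

→ t0 |fb|ec|6f|fb|77|c8|6a|62|
→ t1 |fb|ec|ec|fb|6f|c8|fb|62|
→ t2 |fb|fb|ec|6f|fb|fb|c8|62|
→ t3 |fb|00|fb|62|c8|97|62|3e|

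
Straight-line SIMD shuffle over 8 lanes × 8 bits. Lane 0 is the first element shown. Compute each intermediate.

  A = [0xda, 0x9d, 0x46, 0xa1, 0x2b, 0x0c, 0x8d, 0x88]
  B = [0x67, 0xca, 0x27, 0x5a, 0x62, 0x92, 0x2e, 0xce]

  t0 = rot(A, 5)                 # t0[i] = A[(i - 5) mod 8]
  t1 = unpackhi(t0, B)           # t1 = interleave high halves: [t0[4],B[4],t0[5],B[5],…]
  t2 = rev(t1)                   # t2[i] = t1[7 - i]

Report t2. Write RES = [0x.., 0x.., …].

→ t0 |a1|2b|0c|8d|88|da|9d|46|
→ t1 |88|62|da|92|9d|2e|46|ce|
→ t2 |ce|46|2e|9d|92|da|62|88|

RES = [ 0xce  0x46  0x2e  0x9d  0x92  0xda  0x62  0x88 ]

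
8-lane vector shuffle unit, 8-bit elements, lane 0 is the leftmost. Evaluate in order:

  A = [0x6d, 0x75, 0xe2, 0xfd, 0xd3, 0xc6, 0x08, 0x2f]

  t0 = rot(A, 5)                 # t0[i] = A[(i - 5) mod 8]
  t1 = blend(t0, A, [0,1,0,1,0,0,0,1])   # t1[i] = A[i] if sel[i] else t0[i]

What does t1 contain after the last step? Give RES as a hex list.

RES = [ 0xfd  0x75  0xc6  0xfd  0x2f  0x6d  0x75  0x2f ]

  t0: fd d3 c6 08 2f 6d 75 e2
  t1: fd 75 c6 fd 2f 6d 75 2f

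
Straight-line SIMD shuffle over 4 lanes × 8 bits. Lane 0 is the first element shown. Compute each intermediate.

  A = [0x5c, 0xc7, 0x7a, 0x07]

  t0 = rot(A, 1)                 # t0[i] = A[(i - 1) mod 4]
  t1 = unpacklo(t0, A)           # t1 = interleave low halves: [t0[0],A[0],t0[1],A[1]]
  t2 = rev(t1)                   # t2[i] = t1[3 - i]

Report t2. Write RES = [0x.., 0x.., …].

→ t0 |07|5c|c7|7a|
→ t1 |07|5c|5c|c7|
→ t2 |c7|5c|5c|07|

RES = [0xc7, 0x5c, 0x5c, 0x07]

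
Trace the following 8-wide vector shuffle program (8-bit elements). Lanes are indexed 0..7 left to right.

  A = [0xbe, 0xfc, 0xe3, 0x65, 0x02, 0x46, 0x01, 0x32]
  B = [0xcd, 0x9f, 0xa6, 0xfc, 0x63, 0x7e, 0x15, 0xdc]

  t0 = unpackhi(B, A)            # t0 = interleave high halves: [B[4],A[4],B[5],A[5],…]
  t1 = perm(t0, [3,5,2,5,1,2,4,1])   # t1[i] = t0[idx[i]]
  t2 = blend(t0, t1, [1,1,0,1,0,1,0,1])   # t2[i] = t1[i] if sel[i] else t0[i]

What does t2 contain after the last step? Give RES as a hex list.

RES = [ 0x46  0x01  0x7e  0x01  0x15  0x7e  0xdc  0x02 ]

→ t0 |63|02|7e|46|15|01|dc|32|
→ t1 |46|01|7e|01|02|7e|15|02|
→ t2 |46|01|7e|01|15|7e|dc|02|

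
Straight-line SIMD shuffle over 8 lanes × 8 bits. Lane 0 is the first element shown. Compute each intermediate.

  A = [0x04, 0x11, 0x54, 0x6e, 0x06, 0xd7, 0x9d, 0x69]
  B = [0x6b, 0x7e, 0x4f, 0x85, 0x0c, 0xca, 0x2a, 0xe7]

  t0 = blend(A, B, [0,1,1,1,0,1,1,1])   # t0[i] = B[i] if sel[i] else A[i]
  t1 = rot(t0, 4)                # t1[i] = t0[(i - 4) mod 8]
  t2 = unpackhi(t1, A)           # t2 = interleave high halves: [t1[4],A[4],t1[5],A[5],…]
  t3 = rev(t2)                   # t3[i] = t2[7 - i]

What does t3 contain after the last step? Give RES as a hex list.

RES = [0x69, 0x85, 0x9d, 0x4f, 0xd7, 0x7e, 0x06, 0x04]

t0 = [0x04, 0x7e, 0x4f, 0x85, 0x06, 0xca, 0x2a, 0xe7]
t1 = [0x06, 0xca, 0x2a, 0xe7, 0x04, 0x7e, 0x4f, 0x85]
t2 = [0x04, 0x06, 0x7e, 0xd7, 0x4f, 0x9d, 0x85, 0x69]
t3 = [0x69, 0x85, 0x9d, 0x4f, 0xd7, 0x7e, 0x06, 0x04]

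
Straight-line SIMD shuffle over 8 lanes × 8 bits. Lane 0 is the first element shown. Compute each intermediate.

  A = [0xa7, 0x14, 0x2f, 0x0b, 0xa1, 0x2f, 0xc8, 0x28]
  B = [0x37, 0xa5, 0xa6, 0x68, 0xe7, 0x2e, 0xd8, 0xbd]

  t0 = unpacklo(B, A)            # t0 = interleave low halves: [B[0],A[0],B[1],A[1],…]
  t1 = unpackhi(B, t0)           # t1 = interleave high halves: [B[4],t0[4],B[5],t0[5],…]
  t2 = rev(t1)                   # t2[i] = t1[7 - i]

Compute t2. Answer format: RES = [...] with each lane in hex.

t0 = [0x37, 0xa7, 0xa5, 0x14, 0xa6, 0x2f, 0x68, 0x0b]
t1 = [0xe7, 0xa6, 0x2e, 0x2f, 0xd8, 0x68, 0xbd, 0x0b]
t2 = [0x0b, 0xbd, 0x68, 0xd8, 0x2f, 0x2e, 0xa6, 0xe7]

RES = [0x0b, 0xbd, 0x68, 0xd8, 0x2f, 0x2e, 0xa6, 0xe7]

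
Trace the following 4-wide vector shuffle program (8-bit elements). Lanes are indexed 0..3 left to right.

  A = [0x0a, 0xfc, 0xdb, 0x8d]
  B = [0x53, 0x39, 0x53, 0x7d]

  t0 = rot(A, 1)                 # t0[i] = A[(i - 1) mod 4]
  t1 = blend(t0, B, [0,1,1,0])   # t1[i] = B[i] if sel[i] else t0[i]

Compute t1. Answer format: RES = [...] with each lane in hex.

RES = [ 0x8d  0x39  0x53  0xdb ]

t0 = [0x8d, 0x0a, 0xfc, 0xdb]
t1 = [0x8d, 0x39, 0x53, 0xdb]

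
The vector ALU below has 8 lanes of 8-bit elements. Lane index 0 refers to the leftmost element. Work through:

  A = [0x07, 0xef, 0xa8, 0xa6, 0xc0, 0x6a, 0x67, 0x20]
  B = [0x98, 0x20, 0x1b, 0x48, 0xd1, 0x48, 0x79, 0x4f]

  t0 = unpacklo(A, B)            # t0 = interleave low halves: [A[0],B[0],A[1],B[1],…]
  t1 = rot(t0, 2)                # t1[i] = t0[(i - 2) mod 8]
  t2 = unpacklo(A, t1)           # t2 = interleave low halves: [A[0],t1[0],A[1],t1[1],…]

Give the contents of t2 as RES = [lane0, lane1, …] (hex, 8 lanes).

RES = [0x07, 0xa6, 0xef, 0x48, 0xa8, 0x07, 0xa6, 0x98]

  t0: 07 98 ef 20 a8 1b a6 48
  t1: a6 48 07 98 ef 20 a8 1b
  t2: 07 a6 ef 48 a8 07 a6 98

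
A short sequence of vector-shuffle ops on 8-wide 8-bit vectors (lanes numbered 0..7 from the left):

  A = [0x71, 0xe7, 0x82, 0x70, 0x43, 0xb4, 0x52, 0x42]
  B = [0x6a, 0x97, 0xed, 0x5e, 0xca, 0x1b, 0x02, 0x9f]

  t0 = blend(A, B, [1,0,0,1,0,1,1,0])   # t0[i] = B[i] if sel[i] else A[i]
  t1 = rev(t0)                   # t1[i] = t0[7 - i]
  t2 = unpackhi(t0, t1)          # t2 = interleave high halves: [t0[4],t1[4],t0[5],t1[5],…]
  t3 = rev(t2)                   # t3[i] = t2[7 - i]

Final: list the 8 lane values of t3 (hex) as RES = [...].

RES = [ 0x6a  0x42  0xe7  0x02  0x82  0x1b  0x5e  0x43 ]

  t0: 6a e7 82 5e 43 1b 02 42
  t1: 42 02 1b 43 5e 82 e7 6a
  t2: 43 5e 1b 82 02 e7 42 6a
  t3: 6a 42 e7 02 82 1b 5e 43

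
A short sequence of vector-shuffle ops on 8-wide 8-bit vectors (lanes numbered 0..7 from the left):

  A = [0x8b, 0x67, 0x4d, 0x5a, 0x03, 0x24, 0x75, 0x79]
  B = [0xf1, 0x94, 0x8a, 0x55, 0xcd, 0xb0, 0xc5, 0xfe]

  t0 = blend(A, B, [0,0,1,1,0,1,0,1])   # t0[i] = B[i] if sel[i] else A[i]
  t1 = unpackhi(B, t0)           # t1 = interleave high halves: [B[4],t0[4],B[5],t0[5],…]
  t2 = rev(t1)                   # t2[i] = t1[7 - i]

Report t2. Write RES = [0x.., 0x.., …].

RES = [ 0xfe  0xfe  0x75  0xc5  0xb0  0xb0  0x03  0xcd ]

  t0: 8b 67 8a 55 03 b0 75 fe
  t1: cd 03 b0 b0 c5 75 fe fe
  t2: fe fe 75 c5 b0 b0 03 cd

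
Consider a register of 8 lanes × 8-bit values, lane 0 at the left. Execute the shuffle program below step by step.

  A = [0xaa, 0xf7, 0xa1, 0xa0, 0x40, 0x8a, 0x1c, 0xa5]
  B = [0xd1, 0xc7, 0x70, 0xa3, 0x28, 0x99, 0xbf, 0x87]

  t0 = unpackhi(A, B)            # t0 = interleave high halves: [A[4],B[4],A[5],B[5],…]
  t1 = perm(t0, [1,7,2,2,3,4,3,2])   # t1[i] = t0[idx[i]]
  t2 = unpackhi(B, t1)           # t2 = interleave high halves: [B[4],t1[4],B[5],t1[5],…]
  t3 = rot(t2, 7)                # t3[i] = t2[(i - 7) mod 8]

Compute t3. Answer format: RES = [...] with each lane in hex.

→ t0 |40|28|8a|99|1c|bf|a5|87|
→ t1 |28|87|8a|8a|99|1c|99|8a|
→ t2 |28|99|99|1c|bf|99|87|8a|
→ t3 |99|99|1c|bf|99|87|8a|28|

RES = [ 0x99  0x99  0x1c  0xbf  0x99  0x87  0x8a  0x28 ]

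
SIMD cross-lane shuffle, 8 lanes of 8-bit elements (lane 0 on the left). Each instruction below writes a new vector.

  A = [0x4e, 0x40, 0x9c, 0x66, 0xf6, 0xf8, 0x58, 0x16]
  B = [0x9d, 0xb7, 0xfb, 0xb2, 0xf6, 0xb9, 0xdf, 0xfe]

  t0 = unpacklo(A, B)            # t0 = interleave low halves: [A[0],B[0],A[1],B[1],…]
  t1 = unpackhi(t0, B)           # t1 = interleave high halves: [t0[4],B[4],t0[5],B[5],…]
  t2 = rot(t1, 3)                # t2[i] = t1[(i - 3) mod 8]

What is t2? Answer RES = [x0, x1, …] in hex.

→ t0 |4e|9d|40|b7|9c|fb|66|b2|
→ t1 |9c|f6|fb|b9|66|df|b2|fe|
→ t2 |df|b2|fe|9c|f6|fb|b9|66|

RES = [ 0xdf  0xb2  0xfe  0x9c  0xf6  0xfb  0xb9  0x66 ]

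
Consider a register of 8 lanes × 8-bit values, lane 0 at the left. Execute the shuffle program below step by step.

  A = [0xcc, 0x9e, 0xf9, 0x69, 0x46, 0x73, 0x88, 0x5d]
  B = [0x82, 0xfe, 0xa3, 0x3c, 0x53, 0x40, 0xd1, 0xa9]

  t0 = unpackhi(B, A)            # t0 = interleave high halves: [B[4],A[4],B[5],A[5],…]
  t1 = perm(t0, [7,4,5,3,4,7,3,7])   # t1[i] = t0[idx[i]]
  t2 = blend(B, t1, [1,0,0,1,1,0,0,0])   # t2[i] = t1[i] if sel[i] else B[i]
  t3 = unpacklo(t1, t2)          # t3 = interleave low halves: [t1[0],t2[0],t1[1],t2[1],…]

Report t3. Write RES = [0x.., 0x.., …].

  t0: 53 46 40 73 d1 88 a9 5d
  t1: 5d d1 88 73 d1 5d 73 5d
  t2: 5d fe a3 73 d1 40 d1 a9
  t3: 5d 5d d1 fe 88 a3 73 73

RES = [ 0x5d  0x5d  0xd1  0xfe  0x88  0xa3  0x73  0x73 ]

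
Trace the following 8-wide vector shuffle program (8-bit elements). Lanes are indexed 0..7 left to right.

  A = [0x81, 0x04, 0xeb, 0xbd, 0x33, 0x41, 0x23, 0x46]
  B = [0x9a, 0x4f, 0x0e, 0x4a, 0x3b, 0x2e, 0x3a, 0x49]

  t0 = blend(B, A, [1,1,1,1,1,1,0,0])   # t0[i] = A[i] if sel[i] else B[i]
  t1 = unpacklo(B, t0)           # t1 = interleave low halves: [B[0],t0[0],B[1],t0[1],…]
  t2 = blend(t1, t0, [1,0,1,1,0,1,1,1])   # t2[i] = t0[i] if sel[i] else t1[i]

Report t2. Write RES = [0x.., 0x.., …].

→ t0 |81|04|eb|bd|33|41|3a|49|
→ t1 |9a|81|4f|04|0e|eb|4a|bd|
→ t2 |81|81|eb|bd|0e|41|3a|49|

RES = [0x81, 0x81, 0xeb, 0xbd, 0x0e, 0x41, 0x3a, 0x49]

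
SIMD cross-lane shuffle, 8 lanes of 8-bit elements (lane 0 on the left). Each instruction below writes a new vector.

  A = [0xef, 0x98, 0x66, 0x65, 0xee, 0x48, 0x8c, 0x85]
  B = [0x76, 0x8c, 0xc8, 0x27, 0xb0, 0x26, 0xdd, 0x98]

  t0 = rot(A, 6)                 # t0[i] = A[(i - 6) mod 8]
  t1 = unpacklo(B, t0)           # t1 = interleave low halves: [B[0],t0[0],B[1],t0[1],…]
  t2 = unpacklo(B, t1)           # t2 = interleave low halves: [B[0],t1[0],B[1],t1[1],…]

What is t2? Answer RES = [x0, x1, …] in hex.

RES = [ 0x76  0x76  0x8c  0x66  0xc8  0x8c  0x27  0x65 ]

  t0: 66 65 ee 48 8c 85 ef 98
  t1: 76 66 8c 65 c8 ee 27 48
  t2: 76 76 8c 66 c8 8c 27 65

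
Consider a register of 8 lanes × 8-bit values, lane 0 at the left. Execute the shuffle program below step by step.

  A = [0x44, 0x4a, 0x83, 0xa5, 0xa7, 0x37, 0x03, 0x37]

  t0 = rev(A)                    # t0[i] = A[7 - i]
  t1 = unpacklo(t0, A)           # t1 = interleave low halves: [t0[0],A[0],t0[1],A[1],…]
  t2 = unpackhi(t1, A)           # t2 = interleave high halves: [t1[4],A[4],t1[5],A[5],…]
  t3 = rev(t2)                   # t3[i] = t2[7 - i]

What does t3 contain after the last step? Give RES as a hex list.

RES = [ 0x37  0xa5  0x03  0xa7  0x37  0x83  0xa7  0x37 ]

t0 = [0x37, 0x03, 0x37, 0xa7, 0xa5, 0x83, 0x4a, 0x44]
t1 = [0x37, 0x44, 0x03, 0x4a, 0x37, 0x83, 0xa7, 0xa5]
t2 = [0x37, 0xa7, 0x83, 0x37, 0xa7, 0x03, 0xa5, 0x37]
t3 = [0x37, 0xa5, 0x03, 0xa7, 0x37, 0x83, 0xa7, 0x37]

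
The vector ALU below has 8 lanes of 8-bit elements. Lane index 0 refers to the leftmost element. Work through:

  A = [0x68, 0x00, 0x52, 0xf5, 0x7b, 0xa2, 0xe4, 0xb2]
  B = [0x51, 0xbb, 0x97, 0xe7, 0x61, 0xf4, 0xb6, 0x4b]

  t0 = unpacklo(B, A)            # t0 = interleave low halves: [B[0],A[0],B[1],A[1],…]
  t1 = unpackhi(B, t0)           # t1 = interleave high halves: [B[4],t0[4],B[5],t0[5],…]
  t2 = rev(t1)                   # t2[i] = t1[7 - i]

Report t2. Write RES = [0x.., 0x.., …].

RES = [0xf5, 0x4b, 0xe7, 0xb6, 0x52, 0xf4, 0x97, 0x61]

→ t0 |51|68|bb|00|97|52|e7|f5|
→ t1 |61|97|f4|52|b6|e7|4b|f5|
→ t2 |f5|4b|e7|b6|52|f4|97|61|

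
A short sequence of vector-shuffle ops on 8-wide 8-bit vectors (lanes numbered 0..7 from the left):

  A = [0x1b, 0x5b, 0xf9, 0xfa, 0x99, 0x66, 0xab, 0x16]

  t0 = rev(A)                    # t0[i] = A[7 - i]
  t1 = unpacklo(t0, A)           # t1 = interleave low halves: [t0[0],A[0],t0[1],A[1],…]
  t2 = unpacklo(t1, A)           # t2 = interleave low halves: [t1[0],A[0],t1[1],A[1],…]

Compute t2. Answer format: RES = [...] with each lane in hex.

RES = [ 0x16  0x1b  0x1b  0x5b  0xab  0xf9  0x5b  0xfa ]

→ t0 |16|ab|66|99|fa|f9|5b|1b|
→ t1 |16|1b|ab|5b|66|f9|99|fa|
→ t2 |16|1b|1b|5b|ab|f9|5b|fa|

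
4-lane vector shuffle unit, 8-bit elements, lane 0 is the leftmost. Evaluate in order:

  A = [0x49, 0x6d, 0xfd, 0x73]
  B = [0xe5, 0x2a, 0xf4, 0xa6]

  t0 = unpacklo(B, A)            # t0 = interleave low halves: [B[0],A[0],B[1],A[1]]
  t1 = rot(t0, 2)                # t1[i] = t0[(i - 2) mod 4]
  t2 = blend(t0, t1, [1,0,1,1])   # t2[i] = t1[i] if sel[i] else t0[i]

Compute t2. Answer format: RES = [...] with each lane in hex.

RES = [ 0x2a  0x49  0xe5  0x49 ]

→ t0 |e5|49|2a|6d|
→ t1 |2a|6d|e5|49|
→ t2 |2a|49|e5|49|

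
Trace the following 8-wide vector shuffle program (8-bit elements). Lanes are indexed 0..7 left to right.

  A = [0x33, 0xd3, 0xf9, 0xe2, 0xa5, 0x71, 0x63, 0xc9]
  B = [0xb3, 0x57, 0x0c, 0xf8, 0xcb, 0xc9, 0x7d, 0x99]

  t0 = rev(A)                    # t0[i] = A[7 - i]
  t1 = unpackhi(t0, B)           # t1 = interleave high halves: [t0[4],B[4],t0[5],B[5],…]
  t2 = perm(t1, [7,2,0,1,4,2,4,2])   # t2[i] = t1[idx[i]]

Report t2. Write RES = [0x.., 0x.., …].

→ t0 |c9|63|71|a5|e2|f9|d3|33|
→ t1 |e2|cb|f9|c9|d3|7d|33|99|
→ t2 |99|f9|e2|cb|d3|f9|d3|f9|

RES = [0x99, 0xf9, 0xe2, 0xcb, 0xd3, 0xf9, 0xd3, 0xf9]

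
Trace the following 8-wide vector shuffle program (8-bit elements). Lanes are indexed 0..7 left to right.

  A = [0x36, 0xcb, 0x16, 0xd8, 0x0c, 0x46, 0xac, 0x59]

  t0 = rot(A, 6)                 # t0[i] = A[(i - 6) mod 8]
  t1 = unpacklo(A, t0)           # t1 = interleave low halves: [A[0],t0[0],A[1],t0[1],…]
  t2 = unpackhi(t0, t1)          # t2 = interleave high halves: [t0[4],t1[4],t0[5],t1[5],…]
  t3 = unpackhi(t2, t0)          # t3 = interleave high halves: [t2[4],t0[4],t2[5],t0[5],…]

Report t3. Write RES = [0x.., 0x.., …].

→ t0 |16|d8|0c|46|ac|59|36|cb|
→ t1 |36|16|cb|d8|16|0c|d8|46|
→ t2 |ac|16|59|0c|36|d8|cb|46|
→ t3 |36|ac|d8|59|cb|36|46|cb|

RES = [0x36, 0xac, 0xd8, 0x59, 0xcb, 0x36, 0x46, 0xcb]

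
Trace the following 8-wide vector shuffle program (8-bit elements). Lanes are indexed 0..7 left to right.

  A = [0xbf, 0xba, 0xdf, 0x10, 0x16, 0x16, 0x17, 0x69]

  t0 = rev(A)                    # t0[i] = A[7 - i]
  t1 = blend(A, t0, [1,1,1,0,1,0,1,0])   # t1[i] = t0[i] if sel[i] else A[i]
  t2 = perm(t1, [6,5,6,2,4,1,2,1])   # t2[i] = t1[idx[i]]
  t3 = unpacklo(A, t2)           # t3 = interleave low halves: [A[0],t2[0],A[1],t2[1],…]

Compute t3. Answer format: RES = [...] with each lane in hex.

→ t0 |69|17|16|16|10|df|ba|bf|
→ t1 |69|17|16|10|10|16|ba|69|
→ t2 |ba|16|ba|16|10|17|16|17|
→ t3 |bf|ba|ba|16|df|ba|10|16|

RES = [ 0xbf  0xba  0xba  0x16  0xdf  0xba  0x10  0x16 ]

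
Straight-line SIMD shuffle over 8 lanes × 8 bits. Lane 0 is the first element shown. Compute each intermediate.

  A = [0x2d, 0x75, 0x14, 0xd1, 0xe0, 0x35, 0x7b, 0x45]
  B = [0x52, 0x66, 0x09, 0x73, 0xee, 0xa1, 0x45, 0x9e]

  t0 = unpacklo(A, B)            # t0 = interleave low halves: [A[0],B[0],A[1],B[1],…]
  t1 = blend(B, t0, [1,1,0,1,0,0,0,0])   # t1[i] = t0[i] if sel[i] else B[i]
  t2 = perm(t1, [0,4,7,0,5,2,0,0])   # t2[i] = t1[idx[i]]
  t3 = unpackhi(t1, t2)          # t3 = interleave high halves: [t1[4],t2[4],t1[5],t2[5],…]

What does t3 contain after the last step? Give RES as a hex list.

RES = [0xee, 0xa1, 0xa1, 0x09, 0x45, 0x2d, 0x9e, 0x2d]

t0 = [0x2d, 0x52, 0x75, 0x66, 0x14, 0x09, 0xd1, 0x73]
t1 = [0x2d, 0x52, 0x09, 0x66, 0xee, 0xa1, 0x45, 0x9e]
t2 = [0x2d, 0xee, 0x9e, 0x2d, 0xa1, 0x09, 0x2d, 0x2d]
t3 = [0xee, 0xa1, 0xa1, 0x09, 0x45, 0x2d, 0x9e, 0x2d]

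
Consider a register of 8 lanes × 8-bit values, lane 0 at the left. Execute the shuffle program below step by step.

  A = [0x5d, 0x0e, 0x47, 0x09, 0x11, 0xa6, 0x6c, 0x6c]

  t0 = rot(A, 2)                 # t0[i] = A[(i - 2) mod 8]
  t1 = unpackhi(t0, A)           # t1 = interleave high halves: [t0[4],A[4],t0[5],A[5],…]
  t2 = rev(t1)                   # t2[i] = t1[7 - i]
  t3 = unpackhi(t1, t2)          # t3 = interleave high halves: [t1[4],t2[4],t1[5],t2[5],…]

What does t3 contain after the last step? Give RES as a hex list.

RES = [0x11, 0xa6, 0x6c, 0x09, 0xa6, 0x11, 0x6c, 0x47]

  t0: 6c 6c 5d 0e 47 09 11 a6
  t1: 47 11 09 a6 11 6c a6 6c
  t2: 6c a6 6c 11 a6 09 11 47
  t3: 11 a6 6c 09 a6 11 6c 47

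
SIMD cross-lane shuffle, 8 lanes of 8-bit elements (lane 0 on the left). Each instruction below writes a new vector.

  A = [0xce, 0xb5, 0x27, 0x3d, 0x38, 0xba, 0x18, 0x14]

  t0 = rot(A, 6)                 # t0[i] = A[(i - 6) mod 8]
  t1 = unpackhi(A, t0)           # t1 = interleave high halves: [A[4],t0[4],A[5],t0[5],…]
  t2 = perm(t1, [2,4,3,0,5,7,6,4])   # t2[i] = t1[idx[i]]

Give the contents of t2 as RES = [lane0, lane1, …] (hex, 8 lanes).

RES = [ 0xba  0x18  0x14  0x38  0xce  0xb5  0x14  0x18 ]

  t0: 27 3d 38 ba 18 14 ce b5
  t1: 38 18 ba 14 18 ce 14 b5
  t2: ba 18 14 38 ce b5 14 18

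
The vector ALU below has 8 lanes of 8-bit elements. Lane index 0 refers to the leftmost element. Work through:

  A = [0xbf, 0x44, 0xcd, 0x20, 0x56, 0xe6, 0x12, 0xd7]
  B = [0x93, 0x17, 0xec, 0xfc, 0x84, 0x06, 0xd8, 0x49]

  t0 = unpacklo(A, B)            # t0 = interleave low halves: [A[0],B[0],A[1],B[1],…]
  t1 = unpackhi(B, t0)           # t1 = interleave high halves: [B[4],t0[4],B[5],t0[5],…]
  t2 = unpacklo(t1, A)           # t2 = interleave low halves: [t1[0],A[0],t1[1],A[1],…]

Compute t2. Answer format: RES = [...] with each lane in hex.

→ t0 |bf|93|44|17|cd|ec|20|fc|
→ t1 |84|cd|06|ec|d8|20|49|fc|
→ t2 |84|bf|cd|44|06|cd|ec|20|

RES = [ 0x84  0xbf  0xcd  0x44  0x06  0xcd  0xec  0x20 ]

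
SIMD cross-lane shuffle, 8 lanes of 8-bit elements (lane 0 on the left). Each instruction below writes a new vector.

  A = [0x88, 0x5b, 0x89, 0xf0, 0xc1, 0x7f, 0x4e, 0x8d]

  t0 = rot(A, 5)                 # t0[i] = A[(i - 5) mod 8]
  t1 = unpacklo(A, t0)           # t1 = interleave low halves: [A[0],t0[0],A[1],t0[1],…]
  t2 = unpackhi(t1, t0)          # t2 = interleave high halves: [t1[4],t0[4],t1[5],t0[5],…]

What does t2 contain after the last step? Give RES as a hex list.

RES = [ 0x89  0x8d  0x7f  0x88  0xf0  0x5b  0x4e  0x89 ]

t0 = [0xf0, 0xc1, 0x7f, 0x4e, 0x8d, 0x88, 0x5b, 0x89]
t1 = [0x88, 0xf0, 0x5b, 0xc1, 0x89, 0x7f, 0xf0, 0x4e]
t2 = [0x89, 0x8d, 0x7f, 0x88, 0xf0, 0x5b, 0x4e, 0x89]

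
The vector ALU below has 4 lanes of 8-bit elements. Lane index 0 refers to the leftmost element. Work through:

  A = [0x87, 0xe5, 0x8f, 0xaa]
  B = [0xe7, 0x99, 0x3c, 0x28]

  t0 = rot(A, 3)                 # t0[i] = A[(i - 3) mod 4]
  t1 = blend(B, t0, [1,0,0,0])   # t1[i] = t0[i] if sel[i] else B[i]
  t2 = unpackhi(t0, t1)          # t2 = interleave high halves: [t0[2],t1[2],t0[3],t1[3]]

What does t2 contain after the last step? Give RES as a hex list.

RES = [0xaa, 0x3c, 0x87, 0x28]

→ t0 |e5|8f|aa|87|
→ t1 |e5|99|3c|28|
→ t2 |aa|3c|87|28|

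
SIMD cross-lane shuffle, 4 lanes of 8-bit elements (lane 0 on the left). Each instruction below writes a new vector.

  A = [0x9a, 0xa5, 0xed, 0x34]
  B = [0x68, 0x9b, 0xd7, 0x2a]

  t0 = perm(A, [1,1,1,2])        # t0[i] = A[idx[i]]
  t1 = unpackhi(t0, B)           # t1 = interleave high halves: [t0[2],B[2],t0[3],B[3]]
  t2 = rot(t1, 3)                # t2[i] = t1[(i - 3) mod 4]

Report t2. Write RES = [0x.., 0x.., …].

RES = [ 0xd7  0xed  0x2a  0xa5 ]

t0 = [0xa5, 0xa5, 0xa5, 0xed]
t1 = [0xa5, 0xd7, 0xed, 0x2a]
t2 = [0xd7, 0xed, 0x2a, 0xa5]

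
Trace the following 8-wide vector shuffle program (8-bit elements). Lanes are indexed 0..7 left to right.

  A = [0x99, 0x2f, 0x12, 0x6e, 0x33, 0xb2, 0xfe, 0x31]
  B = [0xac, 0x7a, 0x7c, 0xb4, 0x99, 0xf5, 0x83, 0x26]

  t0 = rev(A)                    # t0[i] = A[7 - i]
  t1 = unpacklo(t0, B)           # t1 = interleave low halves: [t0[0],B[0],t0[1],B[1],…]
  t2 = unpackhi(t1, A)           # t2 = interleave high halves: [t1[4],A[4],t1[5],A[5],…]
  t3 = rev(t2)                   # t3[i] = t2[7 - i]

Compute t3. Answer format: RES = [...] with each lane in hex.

RES = [0x31, 0xb4, 0xfe, 0x33, 0xb2, 0x7c, 0x33, 0xb2]

t0 = [0x31, 0xfe, 0xb2, 0x33, 0x6e, 0x12, 0x2f, 0x99]
t1 = [0x31, 0xac, 0xfe, 0x7a, 0xb2, 0x7c, 0x33, 0xb4]
t2 = [0xb2, 0x33, 0x7c, 0xb2, 0x33, 0xfe, 0xb4, 0x31]
t3 = [0x31, 0xb4, 0xfe, 0x33, 0xb2, 0x7c, 0x33, 0xb2]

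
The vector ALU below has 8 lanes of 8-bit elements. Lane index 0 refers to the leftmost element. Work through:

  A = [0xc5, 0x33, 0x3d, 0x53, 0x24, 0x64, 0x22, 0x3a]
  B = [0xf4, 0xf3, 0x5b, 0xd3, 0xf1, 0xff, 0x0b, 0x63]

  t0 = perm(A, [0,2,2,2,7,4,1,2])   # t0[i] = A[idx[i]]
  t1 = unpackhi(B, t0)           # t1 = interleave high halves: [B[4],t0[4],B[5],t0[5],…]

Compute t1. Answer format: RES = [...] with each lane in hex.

RES = [0xf1, 0x3a, 0xff, 0x24, 0x0b, 0x33, 0x63, 0x3d]

→ t0 |c5|3d|3d|3d|3a|24|33|3d|
→ t1 |f1|3a|ff|24|0b|33|63|3d|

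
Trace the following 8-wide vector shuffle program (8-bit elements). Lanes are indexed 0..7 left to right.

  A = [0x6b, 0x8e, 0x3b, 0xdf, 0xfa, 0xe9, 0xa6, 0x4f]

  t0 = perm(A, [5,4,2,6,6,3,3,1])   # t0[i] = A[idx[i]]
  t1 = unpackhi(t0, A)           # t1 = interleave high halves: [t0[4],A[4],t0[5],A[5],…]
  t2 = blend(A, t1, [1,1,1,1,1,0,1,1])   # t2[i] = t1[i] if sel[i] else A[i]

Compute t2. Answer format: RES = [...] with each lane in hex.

  t0: e9 fa 3b a6 a6 df df 8e
  t1: a6 fa df e9 df a6 8e 4f
  t2: a6 fa df e9 df e9 8e 4f

RES = [0xa6, 0xfa, 0xdf, 0xe9, 0xdf, 0xe9, 0x8e, 0x4f]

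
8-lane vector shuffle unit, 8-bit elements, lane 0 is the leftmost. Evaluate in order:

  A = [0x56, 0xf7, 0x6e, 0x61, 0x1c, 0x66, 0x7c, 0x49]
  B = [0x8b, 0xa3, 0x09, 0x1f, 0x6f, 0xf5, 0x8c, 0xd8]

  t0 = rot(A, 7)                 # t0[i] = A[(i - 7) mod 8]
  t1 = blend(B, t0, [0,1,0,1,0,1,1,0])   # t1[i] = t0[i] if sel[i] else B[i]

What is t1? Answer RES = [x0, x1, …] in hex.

RES = [0x8b, 0x6e, 0x09, 0x1c, 0x6f, 0x7c, 0x49, 0xd8]

  t0: f7 6e 61 1c 66 7c 49 56
  t1: 8b 6e 09 1c 6f 7c 49 d8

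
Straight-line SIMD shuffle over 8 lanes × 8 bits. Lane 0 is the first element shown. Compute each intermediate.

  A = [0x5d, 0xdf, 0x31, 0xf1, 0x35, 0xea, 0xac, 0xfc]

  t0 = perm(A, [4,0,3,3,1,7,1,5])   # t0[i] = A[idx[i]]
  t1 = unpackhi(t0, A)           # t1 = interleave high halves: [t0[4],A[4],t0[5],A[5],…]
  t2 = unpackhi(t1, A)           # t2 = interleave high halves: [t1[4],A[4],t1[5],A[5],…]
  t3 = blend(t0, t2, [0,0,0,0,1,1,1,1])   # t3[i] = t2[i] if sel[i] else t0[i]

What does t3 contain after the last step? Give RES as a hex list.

RES = [0x35, 0x5d, 0xf1, 0xf1, 0xea, 0xac, 0xfc, 0xfc]

→ t0 |35|5d|f1|f1|df|fc|df|ea|
→ t1 |df|35|fc|ea|df|ac|ea|fc|
→ t2 |df|35|ac|ea|ea|ac|fc|fc|
→ t3 |35|5d|f1|f1|ea|ac|fc|fc|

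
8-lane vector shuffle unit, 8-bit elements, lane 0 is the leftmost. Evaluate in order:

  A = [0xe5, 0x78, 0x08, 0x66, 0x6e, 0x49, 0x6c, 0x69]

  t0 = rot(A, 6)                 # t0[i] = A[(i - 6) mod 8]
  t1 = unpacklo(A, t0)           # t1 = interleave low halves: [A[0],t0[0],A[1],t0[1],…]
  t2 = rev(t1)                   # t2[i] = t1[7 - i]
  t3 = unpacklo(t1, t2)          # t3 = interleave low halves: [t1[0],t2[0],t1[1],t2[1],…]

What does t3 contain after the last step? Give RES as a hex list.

  t0: 08 66 6e 49 6c 69 e5 78
  t1: e5 08 78 66 08 6e 66 49
  t2: 49 66 6e 08 66 78 08 e5
  t3: e5 49 08 66 78 6e 66 08

RES = [0xe5, 0x49, 0x08, 0x66, 0x78, 0x6e, 0x66, 0x08]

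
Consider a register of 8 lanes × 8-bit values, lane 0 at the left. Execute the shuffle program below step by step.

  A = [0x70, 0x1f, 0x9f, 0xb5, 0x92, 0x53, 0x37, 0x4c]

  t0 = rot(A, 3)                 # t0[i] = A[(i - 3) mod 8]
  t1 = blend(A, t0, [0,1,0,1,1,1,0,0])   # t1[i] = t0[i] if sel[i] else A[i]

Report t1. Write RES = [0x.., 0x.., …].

t0 = [0x53, 0x37, 0x4c, 0x70, 0x1f, 0x9f, 0xb5, 0x92]
t1 = [0x70, 0x37, 0x9f, 0x70, 0x1f, 0x9f, 0x37, 0x4c]

RES = [0x70, 0x37, 0x9f, 0x70, 0x1f, 0x9f, 0x37, 0x4c]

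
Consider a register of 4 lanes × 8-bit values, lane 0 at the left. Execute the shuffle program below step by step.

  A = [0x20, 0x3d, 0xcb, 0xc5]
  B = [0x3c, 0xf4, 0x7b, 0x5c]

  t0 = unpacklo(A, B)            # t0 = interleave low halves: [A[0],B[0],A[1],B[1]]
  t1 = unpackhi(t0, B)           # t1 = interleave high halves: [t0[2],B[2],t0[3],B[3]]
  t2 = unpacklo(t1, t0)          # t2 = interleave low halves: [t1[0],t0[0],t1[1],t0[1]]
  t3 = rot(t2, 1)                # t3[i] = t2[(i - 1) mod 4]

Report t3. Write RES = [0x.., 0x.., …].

RES = [ 0x3c  0x3d  0x20  0x7b ]

→ t0 |20|3c|3d|f4|
→ t1 |3d|7b|f4|5c|
→ t2 |3d|20|7b|3c|
→ t3 |3c|3d|20|7b|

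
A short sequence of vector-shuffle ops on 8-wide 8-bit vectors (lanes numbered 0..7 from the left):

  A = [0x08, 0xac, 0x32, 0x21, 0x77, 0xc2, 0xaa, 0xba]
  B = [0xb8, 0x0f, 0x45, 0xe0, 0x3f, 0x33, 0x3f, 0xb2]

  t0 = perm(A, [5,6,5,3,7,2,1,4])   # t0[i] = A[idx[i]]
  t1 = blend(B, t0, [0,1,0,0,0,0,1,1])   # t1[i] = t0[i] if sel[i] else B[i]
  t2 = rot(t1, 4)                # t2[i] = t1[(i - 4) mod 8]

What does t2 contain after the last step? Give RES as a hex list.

  t0: c2 aa c2 21 ba 32 ac 77
  t1: b8 aa 45 e0 3f 33 ac 77
  t2: 3f 33 ac 77 b8 aa 45 e0

RES = [ 0x3f  0x33  0xac  0x77  0xb8  0xaa  0x45  0xe0 ]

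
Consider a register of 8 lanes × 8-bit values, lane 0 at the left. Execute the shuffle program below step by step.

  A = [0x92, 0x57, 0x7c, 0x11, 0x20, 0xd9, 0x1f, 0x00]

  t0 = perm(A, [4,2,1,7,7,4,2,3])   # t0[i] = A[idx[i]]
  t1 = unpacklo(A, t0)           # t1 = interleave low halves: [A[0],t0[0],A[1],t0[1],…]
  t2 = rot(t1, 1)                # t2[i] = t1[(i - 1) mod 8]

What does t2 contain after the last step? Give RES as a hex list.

RES = [ 0x00  0x92  0x20  0x57  0x7c  0x7c  0x57  0x11 ]

  t0: 20 7c 57 00 00 20 7c 11
  t1: 92 20 57 7c 7c 57 11 00
  t2: 00 92 20 57 7c 7c 57 11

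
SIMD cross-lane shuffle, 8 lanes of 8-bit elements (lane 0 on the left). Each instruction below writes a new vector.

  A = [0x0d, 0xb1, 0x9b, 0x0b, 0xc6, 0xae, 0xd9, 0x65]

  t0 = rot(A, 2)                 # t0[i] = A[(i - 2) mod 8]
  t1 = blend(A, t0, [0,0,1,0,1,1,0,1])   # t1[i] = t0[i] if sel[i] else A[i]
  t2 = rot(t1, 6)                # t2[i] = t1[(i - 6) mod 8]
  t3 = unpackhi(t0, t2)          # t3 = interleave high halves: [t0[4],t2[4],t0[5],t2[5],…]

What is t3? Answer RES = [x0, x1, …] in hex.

RES = [ 0x9b  0xd9  0x0b  0xae  0xc6  0x0d  0xae  0xb1 ]

  t0: d9 65 0d b1 9b 0b c6 ae
  t1: 0d b1 0d 0b 9b 0b d9 ae
  t2: 0d 0b 9b 0b d9 ae 0d b1
  t3: 9b d9 0b ae c6 0d ae b1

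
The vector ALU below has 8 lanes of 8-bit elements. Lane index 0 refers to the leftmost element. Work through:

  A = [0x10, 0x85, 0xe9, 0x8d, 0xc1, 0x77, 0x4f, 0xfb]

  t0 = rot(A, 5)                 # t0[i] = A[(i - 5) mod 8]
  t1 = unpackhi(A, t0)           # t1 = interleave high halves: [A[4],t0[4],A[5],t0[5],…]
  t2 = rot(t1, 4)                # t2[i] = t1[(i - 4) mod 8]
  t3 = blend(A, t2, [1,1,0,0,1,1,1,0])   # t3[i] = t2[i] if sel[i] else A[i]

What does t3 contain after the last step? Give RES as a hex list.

  t0: 8d c1 77 4f fb 10 85 e9
  t1: c1 fb 77 10 4f 85 fb e9
  t2: 4f 85 fb e9 c1 fb 77 10
  t3: 4f 85 e9 8d c1 fb 77 fb

RES = [0x4f, 0x85, 0xe9, 0x8d, 0xc1, 0xfb, 0x77, 0xfb]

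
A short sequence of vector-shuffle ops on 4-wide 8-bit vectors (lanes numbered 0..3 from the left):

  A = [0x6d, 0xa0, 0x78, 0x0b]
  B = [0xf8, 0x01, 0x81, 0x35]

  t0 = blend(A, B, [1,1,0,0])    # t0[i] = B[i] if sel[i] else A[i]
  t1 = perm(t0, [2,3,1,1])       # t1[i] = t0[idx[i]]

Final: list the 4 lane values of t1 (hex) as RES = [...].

RES = [0x78, 0x0b, 0x01, 0x01]

t0 = [0xf8, 0x01, 0x78, 0x0b]
t1 = [0x78, 0x0b, 0x01, 0x01]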